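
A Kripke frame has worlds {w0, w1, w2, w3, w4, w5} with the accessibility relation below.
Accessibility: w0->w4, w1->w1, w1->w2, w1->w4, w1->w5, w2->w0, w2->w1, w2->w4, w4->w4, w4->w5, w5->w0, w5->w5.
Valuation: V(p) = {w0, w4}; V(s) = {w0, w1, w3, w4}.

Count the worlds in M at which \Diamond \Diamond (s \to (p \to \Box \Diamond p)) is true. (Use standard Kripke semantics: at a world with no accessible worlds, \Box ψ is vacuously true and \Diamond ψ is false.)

5

Recall that \Box ψ holds at a world iff ψ holds at every accessible world, and \Diamond ψ holds iff ψ holds at some accessible world.
Let φ = \Diamond \Diamond (s \to (p \to \Box \Diamond p)). Evaluate φ at each world:
  w0 (successors {w4}): φ is true.
  w1 (successors {w1, w2, w4, w5}): φ is true.
  w2 (successors {w0, w1, w4}): φ is true.
  w3 (successors ∅): φ is false.
  w4 (successors {w4, w5}): φ is true.
  w5 (successors {w0, w5}): φ is true.
For instance, at w5:
  At w5: \Diamond \Diamond (s \to (p \to \Box \Diamond p)) requires \Diamond (s \to (p \to \Box \Diamond p)) at some successor in {w0, w5}.
    \Diamond (s \to (p \to \Box \Diamond p)) holds at w0, so \Diamond \Diamond (s \to (p \to \Box \Diamond p)) is true at w5.
      At w0: \Diamond (s \to (p \to \Box \Diamond p)) requires s \to (p \to \Box \Diamond p) at some successor in {w4}.
        s \to (p \to \Box \Diamond p) holds at w4, so \Diamond (s \to (p \to \Box \Diamond p)) is true at w0.
Satisfying worlds: {w0, w1, w2, w4, w5}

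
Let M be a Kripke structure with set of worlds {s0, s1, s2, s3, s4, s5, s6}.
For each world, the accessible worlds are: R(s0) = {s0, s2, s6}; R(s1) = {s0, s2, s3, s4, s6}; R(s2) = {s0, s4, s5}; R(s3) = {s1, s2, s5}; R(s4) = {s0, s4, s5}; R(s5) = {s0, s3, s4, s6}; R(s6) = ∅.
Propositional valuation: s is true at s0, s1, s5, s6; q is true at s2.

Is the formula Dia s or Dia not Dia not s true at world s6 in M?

Recall that Dia ψ holds at a world iff ψ holds at some accessible world.
At s6: Dia s is false, Dia not Dia not s is false, so Dia s or Dia not Dia not s is false.
  At s6: no accessible worlds, so Dia s is false.
  At s6: no accessible worlds, so Dia not Dia not s is false.

No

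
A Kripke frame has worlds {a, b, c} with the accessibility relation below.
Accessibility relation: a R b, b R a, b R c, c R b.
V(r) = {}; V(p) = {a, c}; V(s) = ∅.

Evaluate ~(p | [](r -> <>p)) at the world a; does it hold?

Recall that []ψ holds at a world iff ψ holds at every accessible world, and <>ψ holds iff ψ holds at some accessible world.
At a: p | [](r -> <>p) is true, so ~(p | [](r -> <>p)) is false.
  At a: p is true, [](r -> <>p) is true, so p | [](r -> <>p) is true.
    At a: [](r -> <>p) requires r -> <>p at every successor {b}.
      At b: r -> <>p is true.
    So [](r -> <>p) is true at a.

No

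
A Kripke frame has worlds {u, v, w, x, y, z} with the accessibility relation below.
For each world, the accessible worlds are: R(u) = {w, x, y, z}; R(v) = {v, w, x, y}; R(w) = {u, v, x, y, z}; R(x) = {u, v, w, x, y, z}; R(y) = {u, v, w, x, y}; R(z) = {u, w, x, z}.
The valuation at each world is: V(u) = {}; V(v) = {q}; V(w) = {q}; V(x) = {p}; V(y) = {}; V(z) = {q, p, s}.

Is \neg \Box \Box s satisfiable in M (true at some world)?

Let φ = \neg \Box \Box s. Evaluate φ at each world:
  u (successors {w, x, y, z}): φ is true.
  v (successors {v, w, x, y}): φ is true.
  w (successors {u, v, x, y, z}): φ is true.
  x (successors {u, v, w, x, y, z}): φ is true.
  y (successors {u, v, w, x, y}): φ is true.
  z (successors {u, w, x, z}): φ is true.
Detail at u (witness):
  At u: \Box \Box s is false, so \neg \Box \Box s is true.
    At u: \Box \Box s requires \Box s at every successor {w, x, y, z}.
      \Box s fails at w, so \Box \Box s is false at u.

Yes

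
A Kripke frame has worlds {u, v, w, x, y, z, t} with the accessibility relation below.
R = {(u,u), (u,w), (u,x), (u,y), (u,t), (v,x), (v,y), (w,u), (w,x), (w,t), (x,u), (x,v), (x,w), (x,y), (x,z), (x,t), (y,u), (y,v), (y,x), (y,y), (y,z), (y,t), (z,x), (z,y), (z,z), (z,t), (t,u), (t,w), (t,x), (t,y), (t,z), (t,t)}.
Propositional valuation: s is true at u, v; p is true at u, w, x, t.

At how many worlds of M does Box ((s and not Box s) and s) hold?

0

Let φ = Box ((s and not Box s) and s). Evaluate φ at each world:
  u (successors {u, w, x, y, t}): φ is false.
  v (successors {x, y}): φ is false.
  w (successors {u, x, t}): φ is false.
  x (successors {u, v, w, y, z, t}): φ is false.
  y (successors {u, v, x, y, z, t}): φ is false.
  z (successors {x, y, z, t}): φ is false.
  t (successors {u, w, x, y, z, t}): φ is false.
For instance, at t:
  At t: Box ((s and not Box s) and s) requires (s and not Box s) and s at every successor {u, w, x, y, z, t}.
    (s and not Box s) and s fails at w, so Box ((s and not Box s) and s) is false at t.
      At w: s and not Box s is false, s is false, so (s and not Box s) and s is false.
Satisfying worlds: none.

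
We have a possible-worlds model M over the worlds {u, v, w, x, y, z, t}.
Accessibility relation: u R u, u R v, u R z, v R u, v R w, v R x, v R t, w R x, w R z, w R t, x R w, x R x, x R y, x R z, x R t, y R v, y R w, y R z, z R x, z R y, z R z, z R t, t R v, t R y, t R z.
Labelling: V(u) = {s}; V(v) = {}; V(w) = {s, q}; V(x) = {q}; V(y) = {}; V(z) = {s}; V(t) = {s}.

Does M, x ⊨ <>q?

Recall that <>ψ holds at a world iff ψ holds at some accessible world.
At x: <>q requires q at some successor in {w, x, y, z, t}.
  q holds at w, so <>q is true at x.

Yes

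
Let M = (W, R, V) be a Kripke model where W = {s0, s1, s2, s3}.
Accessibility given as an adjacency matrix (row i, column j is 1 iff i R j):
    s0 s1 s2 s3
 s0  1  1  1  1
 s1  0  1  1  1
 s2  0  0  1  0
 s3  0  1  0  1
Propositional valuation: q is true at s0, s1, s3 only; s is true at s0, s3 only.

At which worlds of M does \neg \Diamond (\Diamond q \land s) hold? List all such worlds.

Recall that \Diamond ψ holds at a world iff ψ holds at some accessible world.
Let φ = \neg \Diamond (\Diamond q \land s). Evaluate φ at each world:
  s0 (successors {s0, s1, s2, s3}): φ is false.
  s1 (successors {s1, s2, s3}): φ is false.
  s2 (successors {s2}): φ is true.
  s3 (successors {s1, s3}): φ is false.
For instance, at s1:
  At s1: \Diamond (\Diamond q \land s) is true, so \neg \Diamond (\Diamond q \land s) is false.
    At s1: \Diamond (\Diamond q \land s) requires \Diamond q \land s at some successor in {s1, s2, s3}.
      \Diamond q \land s holds at s3, so \Diamond (\Diamond q \land s) is true at s1.
Satisfying worlds: {s2}

s2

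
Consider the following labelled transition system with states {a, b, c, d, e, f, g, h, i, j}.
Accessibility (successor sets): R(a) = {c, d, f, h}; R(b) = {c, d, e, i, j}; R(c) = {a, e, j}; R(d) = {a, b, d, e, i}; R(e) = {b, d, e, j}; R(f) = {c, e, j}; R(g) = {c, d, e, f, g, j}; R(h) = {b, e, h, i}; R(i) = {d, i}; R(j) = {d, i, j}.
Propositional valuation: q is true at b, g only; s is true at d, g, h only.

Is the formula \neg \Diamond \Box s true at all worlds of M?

Let φ = \neg \Diamond \Box s. Evaluate φ at each world:
  a (successors {c, d, f, h}): φ is true.
  b (successors {c, d, e, i, j}): φ is true.
  c (successors {a, e, j}): φ is true.
  d (successors {a, b, d, e, i}): φ is true.
  e (successors {b, d, e, j}): φ is true.
  f (successors {c, e, j}): φ is true.
  g (successors {c, d, e, f, g, j}): φ is true.
  h (successors {b, e, h, i}): φ is true.
  i (successors {d, i}): φ is true.
  j (successors {d, i, j}): φ is true.
For instance, at f:
  At f: \Diamond \Box s is false, so \neg \Diamond \Box s is true.
    At f: \Diamond \Box s requires \Box s at some successor in {c, e, j}.
      At c: \Box s is false.
      At e: \Box s is false.
      At j: \Box s is false.
    So \Diamond \Box s is false at f.

Yes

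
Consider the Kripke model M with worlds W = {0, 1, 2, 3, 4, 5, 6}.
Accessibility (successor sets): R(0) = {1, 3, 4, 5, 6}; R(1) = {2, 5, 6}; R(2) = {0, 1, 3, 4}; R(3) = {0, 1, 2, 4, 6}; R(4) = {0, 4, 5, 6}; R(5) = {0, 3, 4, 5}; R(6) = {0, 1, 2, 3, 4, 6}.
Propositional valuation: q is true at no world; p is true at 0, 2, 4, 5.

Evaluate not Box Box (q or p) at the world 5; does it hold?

Yes

At 5: Box Box (q or p) is false, so not Box Box (q or p) is true.
  At 5: Box Box (q or p) requires Box (q or p) at every successor {0, 3, 4, 5}.
    Box (q or p) fails at 0, so Box Box (q or p) is false at 5.
      At 0: Box (q or p) requires q or p at every successor {1, 3, 4, 5, 6}.
        q or p fails at 1, so Box (q or p) is false at 0.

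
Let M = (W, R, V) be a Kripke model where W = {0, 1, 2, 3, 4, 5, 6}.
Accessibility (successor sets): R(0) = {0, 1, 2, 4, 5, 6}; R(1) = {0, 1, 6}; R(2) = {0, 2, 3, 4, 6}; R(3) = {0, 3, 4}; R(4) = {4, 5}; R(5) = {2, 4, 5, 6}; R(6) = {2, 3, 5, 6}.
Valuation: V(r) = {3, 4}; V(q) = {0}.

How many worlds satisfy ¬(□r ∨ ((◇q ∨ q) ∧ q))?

6

Let φ = ¬(□r ∨ ((◇q ∨ q) ∧ q)). Evaluate φ at each world:
  0 (successors {0, 1, 2, 4, 5, 6}): φ is false.
  1 (successors {0, 1, 6}): φ is true.
  2 (successors {0, 2, 3, 4, 6}): φ is true.
  3 (successors {0, 3, 4}): φ is true.
  4 (successors {4, 5}): φ is true.
  5 (successors {2, 4, 5, 6}): φ is true.
  6 (successors {2, 3, 5, 6}): φ is true.
For instance, at 4:
  At 4: □r ∨ ((◇q ∨ q) ∧ q) is false, so ¬(□r ∨ ((◇q ∨ q) ∧ q)) is true.
    At 4: □r is false, (◇q ∨ q) ∧ q is false, so □r ∨ ((◇q ∨ q) ∧ q) is false.
      At 4: □r requires r at every successor {4, 5}.
        r fails at 5, so □r is false at 4.
      At 4: ◇q ∨ q is false, q is false, so (◇q ∨ q) ∧ q is false.
Satisfying worlds: {1, 2, 3, 4, 5, 6}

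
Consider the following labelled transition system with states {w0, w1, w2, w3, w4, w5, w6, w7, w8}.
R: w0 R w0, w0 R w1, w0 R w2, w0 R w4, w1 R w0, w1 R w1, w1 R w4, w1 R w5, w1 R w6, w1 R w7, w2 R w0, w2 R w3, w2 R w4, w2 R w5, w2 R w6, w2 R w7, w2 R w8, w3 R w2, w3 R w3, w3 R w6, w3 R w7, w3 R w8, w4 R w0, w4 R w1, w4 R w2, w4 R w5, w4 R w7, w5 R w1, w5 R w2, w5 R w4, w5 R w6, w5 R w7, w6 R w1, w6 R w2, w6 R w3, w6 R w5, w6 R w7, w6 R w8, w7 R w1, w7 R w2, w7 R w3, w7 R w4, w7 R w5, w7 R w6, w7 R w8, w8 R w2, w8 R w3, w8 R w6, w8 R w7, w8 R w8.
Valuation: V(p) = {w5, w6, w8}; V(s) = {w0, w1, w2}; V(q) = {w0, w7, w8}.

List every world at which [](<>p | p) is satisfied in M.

w3, w5, w6, w7, w8

Recall that []ψ holds at a world iff ψ holds at every accessible world, and <>ψ holds iff ψ holds at some accessible world.
Let φ = [](<>p | p). Evaluate φ at each world:
  w0 (successors {w0, w1, w2, w4}): φ is false.
  w1 (successors {w0, w1, w4, w5, w6, w7}): φ is false.
  w2 (successors {w0, w3, w4, w5, w6, w7, w8}): φ is false.
  w3 (successors {w2, w3, w6, w7, w8}): φ is true.
  w4 (successors {w0, w1, w2, w5, w7}): φ is false.
  w5 (successors {w1, w2, w4, w6, w7}): φ is true.
  w6 (successors {w1, w2, w3, w5, w7, w8}): φ is true.
  w7 (successors {w1, w2, w3, w4, w5, w6, w8}): φ is true.
  w8 (successors {w2, w3, w6, w7, w8}): φ is true.
For instance, at w1:
  At w1: [](<>p | p) requires <>p | p at every successor {w0, w1, w4, w5, w6, w7}.
    <>p | p fails at w0, so [](<>p | p) is false at w1.
      At w0: <>p is false, p is false, so <>p | p is false.
Satisfying worlds: {w3, w5, w6, w7, w8}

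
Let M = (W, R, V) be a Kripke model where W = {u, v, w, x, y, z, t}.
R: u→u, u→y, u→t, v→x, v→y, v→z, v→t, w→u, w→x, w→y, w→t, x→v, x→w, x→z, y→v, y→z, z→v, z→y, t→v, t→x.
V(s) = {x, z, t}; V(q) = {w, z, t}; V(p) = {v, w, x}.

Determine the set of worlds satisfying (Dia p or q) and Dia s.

v, w, x, y, t

Let φ = (Dia p or q) and Dia s. Evaluate φ at each world:
  u (successors {u, y, t}): φ is false.
  v (successors {x, y, z, t}): φ is true.
  w (successors {u, x, y, t}): φ is true.
  x (successors {v, w, z}): φ is true.
  y (successors {v, z}): φ is true.
  z (successors {v, y}): φ is false.
  t (successors {v, x}): φ is true.
For instance, at y:
  At y: Dia p or q is true, Dia s is true, so (Dia p or q) and Dia s is true.
    At y: Dia p is true, q is false, so Dia p or q is true.
      At y: Dia p requires p at some successor in {v, z}.
        p holds at v, so Dia p is true at y.
    At y: Dia s requires s at some successor in {v, z}.
      s holds at z, so Dia s is true at y.
Satisfying worlds: {v, w, x, y, t}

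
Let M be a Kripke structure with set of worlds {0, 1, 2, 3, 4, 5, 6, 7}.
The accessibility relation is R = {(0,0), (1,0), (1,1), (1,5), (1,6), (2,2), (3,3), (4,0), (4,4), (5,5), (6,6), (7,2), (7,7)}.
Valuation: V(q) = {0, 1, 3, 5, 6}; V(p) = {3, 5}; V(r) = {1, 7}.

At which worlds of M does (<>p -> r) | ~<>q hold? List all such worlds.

Let φ = (<>p -> r) | ~<>q. Evaluate φ at each world:
  0 (successors {0}): φ is true.
  1 (successors {0, 1, 5, 6}): φ is true.
  2 (successors {2}): φ is true.
  3 (successors {3}): φ is false.
  4 (successors {0, 4}): φ is true.
  5 (successors {5}): φ is false.
  6 (successors {6}): φ is true.
  7 (successors {2, 7}): φ is true.
For instance, at 0:
  At 0: <>p -> r is true, ~<>q is false, so (<>p -> r) | ~<>q is true.
    At 0: <>p is false, r is false, so <>p -> r is true.
      At 0: <>p requires p at some successor in {0}.
        At 0: p is false.
      So <>p is false at 0.
    At 0: <>q is true, so ~<>q is false.
      At 0: <>q requires q at some successor in {0}.
        q holds at 0, so <>q is true at 0.
Satisfying worlds: {0, 1, 2, 4, 6, 7}

0, 1, 2, 4, 6, 7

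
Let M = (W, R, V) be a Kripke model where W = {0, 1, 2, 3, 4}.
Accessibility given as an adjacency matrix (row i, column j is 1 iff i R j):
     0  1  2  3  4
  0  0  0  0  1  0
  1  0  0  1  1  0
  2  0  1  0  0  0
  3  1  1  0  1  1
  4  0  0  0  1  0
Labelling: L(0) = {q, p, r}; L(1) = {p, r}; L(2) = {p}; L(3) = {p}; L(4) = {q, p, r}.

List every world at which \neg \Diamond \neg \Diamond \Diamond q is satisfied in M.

0, 2, 3, 4

Let φ = \neg \Diamond \neg \Diamond \Diamond q. Evaluate φ at each world:
  0 (successors {3}): φ is true.
  1 (successors {2, 3}): φ is false.
  2 (successors {1}): φ is true.
  3 (successors {0, 1, 3, 4}): φ is true.
  4 (successors {3}): φ is true.
For instance, at 4:
  At 4: \Diamond \neg \Diamond \Diamond q is false, so \neg \Diamond \neg \Diamond \Diamond q is true.
    At 4: \Diamond \neg \Diamond \Diamond q requires \neg \Diamond \Diamond q at some successor in {3}.
      At 3: \neg \Diamond \Diamond q is false.
    So \Diamond \neg \Diamond \Diamond q is false at 4.
Satisfying worlds: {0, 2, 3, 4}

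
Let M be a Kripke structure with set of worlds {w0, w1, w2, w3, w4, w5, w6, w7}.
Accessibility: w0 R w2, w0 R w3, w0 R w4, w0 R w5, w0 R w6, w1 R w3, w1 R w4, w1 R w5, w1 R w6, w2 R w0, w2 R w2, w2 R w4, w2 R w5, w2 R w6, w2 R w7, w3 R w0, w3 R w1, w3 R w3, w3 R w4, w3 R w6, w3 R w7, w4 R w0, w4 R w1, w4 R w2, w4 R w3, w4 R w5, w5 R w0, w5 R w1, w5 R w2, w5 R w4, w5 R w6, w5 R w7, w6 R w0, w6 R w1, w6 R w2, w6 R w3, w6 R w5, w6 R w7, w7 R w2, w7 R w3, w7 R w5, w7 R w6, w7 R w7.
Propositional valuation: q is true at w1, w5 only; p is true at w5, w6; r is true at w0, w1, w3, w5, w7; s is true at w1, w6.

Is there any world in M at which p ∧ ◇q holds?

Yes

Let φ = p ∧ ◇q. Evaluate φ at each world:
  w0 (successors {w2, w3, w4, w5, w6}): φ is false.
  w1 (successors {w3, w4, w5, w6}): φ is false.
  w2 (successors {w0, w2, w4, w5, w6, w7}): φ is false.
  w3 (successors {w0, w1, w3, w4, w6, w7}): φ is false.
  w4 (successors {w0, w1, w2, w3, w5}): φ is false.
  w5 (successors {w0, w1, w2, w4, w6, w7}): φ is true.
  w6 (successors {w0, w1, w2, w3, w5, w7}): φ is true.
  w7 (successors {w2, w3, w5, w6, w7}): φ is false.
Detail at w5 (witness):
  At w5: p is true, ◇q is true, so p ∧ ◇q is true.
    At w5: ◇q requires q at some successor in {w0, w1, w2, w4, w6, w7}.
      q holds at w1, so ◇q is true at w5.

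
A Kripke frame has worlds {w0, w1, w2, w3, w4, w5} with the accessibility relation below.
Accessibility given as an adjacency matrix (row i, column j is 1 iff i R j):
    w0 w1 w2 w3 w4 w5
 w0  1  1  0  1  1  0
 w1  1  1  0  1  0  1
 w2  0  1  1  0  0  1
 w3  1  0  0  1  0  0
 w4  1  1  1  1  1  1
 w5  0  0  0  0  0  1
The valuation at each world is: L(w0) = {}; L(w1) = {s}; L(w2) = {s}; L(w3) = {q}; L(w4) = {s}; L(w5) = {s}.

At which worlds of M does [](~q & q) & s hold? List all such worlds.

none

Let φ = [](~q & q) & s. Evaluate φ at each world:
  w0 (successors {w0, w1, w3, w4}): φ is false.
  w1 (successors {w0, w1, w3, w5}): φ is false.
  w2 (successors {w1, w2, w5}): φ is false.
  w3 (successors {w0, w3}): φ is false.
  w4 (successors {w0, w1, w2, w3, w4, w5}): φ is false.
  w5 (successors {w5}): φ is false.
For instance, at w5:
  At w5: [](~q & q) is false, s is true, so [](~q & q) & s is false.
    At w5: [](~q & q) requires ~q & q at every successor {w5}.
      ~q & q fails at w5, so [](~q & q) is false at w5.
Satisfying worlds: none.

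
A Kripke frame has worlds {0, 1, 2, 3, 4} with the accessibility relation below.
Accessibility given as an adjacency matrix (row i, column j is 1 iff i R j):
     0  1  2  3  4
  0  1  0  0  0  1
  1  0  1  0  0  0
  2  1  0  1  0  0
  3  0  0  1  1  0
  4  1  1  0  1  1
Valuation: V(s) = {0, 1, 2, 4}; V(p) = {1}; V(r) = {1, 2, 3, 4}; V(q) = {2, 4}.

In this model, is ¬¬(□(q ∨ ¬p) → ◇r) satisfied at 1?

At 1: ¬(□(q ∨ ¬p) → ◇r) is false, so ¬¬(□(q ∨ ¬p) → ◇r) is true.
  At 1: □(q ∨ ¬p) → ◇r is true, so ¬(□(q ∨ ¬p) → ◇r) is false.
    At 1: □(q ∨ ¬p) is false, ◇r is true, so □(q ∨ ¬p) → ◇r is true.
      At 1: □(q ∨ ¬p) requires q ∨ ¬p at every successor {1}.
        q ∨ ¬p fails at 1, so □(q ∨ ¬p) is false at 1.
      At 1: ◇r requires r at some successor in {1}.
        r holds at 1, so ◇r is true at 1.

Yes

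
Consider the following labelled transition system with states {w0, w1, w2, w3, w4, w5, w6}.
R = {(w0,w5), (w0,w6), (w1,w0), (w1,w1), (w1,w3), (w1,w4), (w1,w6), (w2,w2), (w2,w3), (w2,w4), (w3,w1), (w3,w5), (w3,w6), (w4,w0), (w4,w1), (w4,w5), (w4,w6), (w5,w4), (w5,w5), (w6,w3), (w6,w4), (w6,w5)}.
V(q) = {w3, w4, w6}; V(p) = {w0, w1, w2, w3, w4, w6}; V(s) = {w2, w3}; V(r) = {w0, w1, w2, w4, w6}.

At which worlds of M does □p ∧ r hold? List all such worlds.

Recall that □ψ holds at a world iff ψ holds at every accessible world, and ◇ψ holds iff ψ holds at some accessible world.
Let φ = □p ∧ r. Evaluate φ at each world:
  w0 (successors {w5, w6}): φ is false.
  w1 (successors {w0, w1, w3, w4, w6}): φ is true.
  w2 (successors {w2, w3, w4}): φ is true.
  w3 (successors {w1, w5, w6}): φ is false.
  w4 (successors {w0, w1, w5, w6}): φ is false.
  w5 (successors {w4, w5}): φ is false.
  w6 (successors {w3, w4, w5}): φ is false.
For instance, at w3:
  At w3: □p is false, r is false, so □p ∧ r is false.
    At w3: □p requires p at every successor {w1, w5, w6}.
      p fails at w5, so □p is false at w3.
Satisfying worlds: {w1, w2}

w1, w2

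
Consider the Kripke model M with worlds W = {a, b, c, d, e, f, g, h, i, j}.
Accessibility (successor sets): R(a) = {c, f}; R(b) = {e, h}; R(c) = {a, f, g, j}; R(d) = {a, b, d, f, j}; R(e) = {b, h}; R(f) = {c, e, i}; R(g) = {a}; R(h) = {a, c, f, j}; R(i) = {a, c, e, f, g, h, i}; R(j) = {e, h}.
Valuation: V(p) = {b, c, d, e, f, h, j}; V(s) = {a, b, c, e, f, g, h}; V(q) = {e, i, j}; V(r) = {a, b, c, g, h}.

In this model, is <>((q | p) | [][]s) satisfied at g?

Recall that []ψ holds at a world iff ψ holds at every accessible world, and <>ψ holds iff ψ holds at some accessible world.
At g: <>((q | p) | [][]s) requires (q | p) | [][]s at some successor in {a}.
  At a: (q | p) | [][]s is false.
So <>((q | p) | [][]s) is false at g.

No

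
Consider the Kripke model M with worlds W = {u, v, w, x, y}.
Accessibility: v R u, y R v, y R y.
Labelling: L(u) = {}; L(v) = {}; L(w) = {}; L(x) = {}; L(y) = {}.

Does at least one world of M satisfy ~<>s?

Yes

Let φ = ~<>s. Evaluate φ at each world:
  u (successors ∅): φ is true.
  v (successors {u}): φ is true.
  w (successors ∅): φ is true.
  x (successors ∅): φ is true.
  y (successors {v, y}): φ is true.
Detail at u (witness):
  At u: <>s is false, so ~<>s is true.
    At u: no accessible worlds, so <>s is false.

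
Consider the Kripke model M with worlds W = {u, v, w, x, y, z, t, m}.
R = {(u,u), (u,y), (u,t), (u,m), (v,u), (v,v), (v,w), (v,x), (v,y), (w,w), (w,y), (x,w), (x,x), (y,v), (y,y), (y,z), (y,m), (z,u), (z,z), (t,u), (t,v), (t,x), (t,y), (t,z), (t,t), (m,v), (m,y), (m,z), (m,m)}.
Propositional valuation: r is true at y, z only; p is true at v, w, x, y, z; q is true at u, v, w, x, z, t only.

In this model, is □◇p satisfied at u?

Yes

At u: □◇p requires ◇p at every successor {u, y, t, m}.
  At u: ◇p is true.
  At y: ◇p is true.
  At t: ◇p is true.
  At m: ◇p is true.
So □◇p is true at u.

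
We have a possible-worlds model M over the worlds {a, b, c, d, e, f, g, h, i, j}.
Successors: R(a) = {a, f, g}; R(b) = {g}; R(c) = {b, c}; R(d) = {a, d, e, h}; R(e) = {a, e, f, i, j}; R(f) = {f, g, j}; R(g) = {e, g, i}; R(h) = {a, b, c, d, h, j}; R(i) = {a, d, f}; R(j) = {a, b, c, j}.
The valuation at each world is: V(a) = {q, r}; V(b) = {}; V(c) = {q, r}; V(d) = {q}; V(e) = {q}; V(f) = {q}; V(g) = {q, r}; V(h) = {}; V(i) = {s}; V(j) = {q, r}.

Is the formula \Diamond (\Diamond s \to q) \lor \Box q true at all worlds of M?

Yes

Recall that \Box ψ holds at a world iff ψ holds at every accessible world, and \Diamond ψ holds iff ψ holds at some accessible world.
Let φ = \Diamond (\Diamond s \to q) \lor \Box q. Evaluate φ at each world:
  a (successors {a, f, g}): φ is true.
  b (successors {g}): φ is true.
  c (successors {b, c}): φ is true.
  d (successors {a, d, e, h}): φ is true.
  e (successors {a, e, f, i, j}): φ is true.
  f (successors {f, g, j}): φ is true.
  g (successors {e, g, i}): φ is true.
  h (successors {a, b, c, d, h, j}): φ is true.
  i (successors {a, d, f}): φ is true.
  j (successors {a, b, c, j}): φ is true.
For instance, at f:
  At f: \Diamond (\Diamond s \to q) is true, \Box q is true, so \Diamond (\Diamond s \to q) \lor \Box q is true.
    At f: \Diamond (\Diamond s \to q) requires \Diamond s \to q at some successor in {f, g, j}.
      \Diamond s \to q holds at f, so \Diamond (\Diamond s \to q) is true at f.
    At f: \Box q requires q at every successor {f, g, j}.
      At f: q is true.
      At g: q is true.
      At j: q is true.
    So \Box q is true at f.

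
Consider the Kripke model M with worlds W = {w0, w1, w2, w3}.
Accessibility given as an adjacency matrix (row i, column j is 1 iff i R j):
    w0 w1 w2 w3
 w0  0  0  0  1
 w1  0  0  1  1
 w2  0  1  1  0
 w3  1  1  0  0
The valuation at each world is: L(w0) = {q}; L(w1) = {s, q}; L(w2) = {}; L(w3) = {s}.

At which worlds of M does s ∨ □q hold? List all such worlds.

Let φ = s ∨ □q. Evaluate φ at each world:
  w0 (successors {w3}): φ is false.
  w1 (successors {w2, w3}): φ is true.
  w2 (successors {w1, w2}): φ is false.
  w3 (successors {w0, w1}): φ is true.
For instance, at w3:
  At w3: s is true, □q is true, so s ∨ □q is true.
    At w3: □q requires q at every successor {w0, w1}.
      At w0: q is true.
      At w1: q is true.
    So □q is true at w3.
Satisfying worlds: {w1, w3}

w1, w3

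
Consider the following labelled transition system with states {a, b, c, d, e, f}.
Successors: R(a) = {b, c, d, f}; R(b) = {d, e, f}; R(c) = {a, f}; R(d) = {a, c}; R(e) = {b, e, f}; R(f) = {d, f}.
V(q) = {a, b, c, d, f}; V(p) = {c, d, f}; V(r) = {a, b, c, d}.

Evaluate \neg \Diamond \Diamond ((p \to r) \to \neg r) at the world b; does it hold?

At b: \Diamond \Diamond ((p \to r) \to \neg r) is true, so \neg \Diamond \Diamond ((p \to r) \to \neg r) is false.
  At b: \Diamond \Diamond ((p \to r) \to \neg r) requires \Diamond ((p \to r) \to \neg r) at some successor in {d, e, f}.
    \Diamond ((p \to r) \to \neg r) holds at e, so \Diamond \Diamond ((p \to r) \to \neg r) is true at b.
      At e: \Diamond ((p \to r) \to \neg r) requires (p \to r) \to \neg r at some successor in {b, e, f}.
        (p \to r) \to \neg r holds at e, so \Diamond ((p \to r) \to \neg r) is true at e.

No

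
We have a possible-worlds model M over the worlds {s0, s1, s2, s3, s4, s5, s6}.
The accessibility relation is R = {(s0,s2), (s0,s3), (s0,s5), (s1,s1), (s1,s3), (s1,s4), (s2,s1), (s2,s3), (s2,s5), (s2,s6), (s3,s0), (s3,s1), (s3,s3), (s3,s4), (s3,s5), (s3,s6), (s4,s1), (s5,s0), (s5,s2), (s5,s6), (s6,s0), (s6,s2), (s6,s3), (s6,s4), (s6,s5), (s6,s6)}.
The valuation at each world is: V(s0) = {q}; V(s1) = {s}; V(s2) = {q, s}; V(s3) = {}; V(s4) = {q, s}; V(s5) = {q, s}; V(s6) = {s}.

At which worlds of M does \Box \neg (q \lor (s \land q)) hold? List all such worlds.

s4

Let φ = \Box \neg (q \lor (s \land q)). Evaluate φ at each world:
  s0 (successors {s2, s3, s5}): φ is false.
  s1 (successors {s1, s3, s4}): φ is false.
  s2 (successors {s1, s3, s5, s6}): φ is false.
  s3 (successors {s0, s1, s3, s4, s5, s6}): φ is false.
  s4 (successors {s1}): φ is true.
  s5 (successors {s0, s2, s6}): φ is false.
  s6 (successors {s0, s2, s3, s4, s5, s6}): φ is false.
For instance, at s0:
  At s0: \Box \neg (q \lor (s \land q)) requires \neg (q \lor (s \land q)) at every successor {s2, s3, s5}.
    \neg (q \lor (s \land q)) fails at s2, so \Box \neg (q \lor (s \land q)) is false at s0.
Satisfying worlds: {s4}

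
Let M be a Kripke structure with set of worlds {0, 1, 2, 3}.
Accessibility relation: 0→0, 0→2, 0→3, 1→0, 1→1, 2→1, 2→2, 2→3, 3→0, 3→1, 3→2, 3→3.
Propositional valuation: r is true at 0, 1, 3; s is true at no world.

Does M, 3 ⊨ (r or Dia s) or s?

At 3: r or Dia s is true, s is false, so (r or Dia s) or s is true.
  At 3: r is true, Dia s is false, so r or Dia s is true.
    At 3: Dia s requires s at some successor in {0, 1, 2, 3}.
      At 0: s is false.
      At 1: s is false.
      At 2: s is false.
      At 3: s is false.
    So Dia s is false at 3.

Yes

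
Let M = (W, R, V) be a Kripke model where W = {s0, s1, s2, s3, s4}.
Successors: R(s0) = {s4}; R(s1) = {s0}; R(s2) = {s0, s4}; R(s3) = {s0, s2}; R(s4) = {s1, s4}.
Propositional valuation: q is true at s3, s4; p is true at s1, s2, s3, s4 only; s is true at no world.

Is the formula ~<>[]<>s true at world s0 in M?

Yes

Recall that []ψ holds at a world iff ψ holds at every accessible world, and <>ψ holds iff ψ holds at some accessible world.
At s0: <>[]<>s is false, so ~<>[]<>s is true.
  At s0: <>[]<>s requires []<>s at some successor in {s4}.
    At s4: []<>s is false.
  So <>[]<>s is false at s0.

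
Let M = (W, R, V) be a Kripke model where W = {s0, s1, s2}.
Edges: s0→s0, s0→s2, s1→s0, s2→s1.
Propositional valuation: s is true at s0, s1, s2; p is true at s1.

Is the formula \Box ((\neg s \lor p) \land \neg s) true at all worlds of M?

No

Let φ = \Box ((\neg s \lor p) \land \neg s). Evaluate φ at each world:
  s0 (successors {s0, s2}): φ is false.
  s1 (successors {s0}): φ is false.
  s2 (successors {s1}): φ is false.
Detail at s0 (counterexample):
  At s0: \Box ((\neg s \lor p) \land \neg s) requires (\neg s \lor p) \land \neg s at every successor {s0, s2}.
    (\neg s \lor p) \land \neg s fails at s0, so \Box ((\neg s \lor p) \land \neg s) is false at s0.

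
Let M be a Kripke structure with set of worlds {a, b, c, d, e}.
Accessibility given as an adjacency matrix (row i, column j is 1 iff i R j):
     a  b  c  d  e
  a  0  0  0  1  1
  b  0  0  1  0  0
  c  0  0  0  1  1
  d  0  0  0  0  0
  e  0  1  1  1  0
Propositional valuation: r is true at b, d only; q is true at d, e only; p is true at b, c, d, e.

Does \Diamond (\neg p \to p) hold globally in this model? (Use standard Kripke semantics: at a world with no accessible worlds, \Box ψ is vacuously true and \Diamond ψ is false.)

No

Let φ = \Diamond (\neg p \to p). Evaluate φ at each world:
  a (successors {d, e}): φ is true.
  b (successors {c}): φ is true.
  c (successors {d, e}): φ is true.
  d (successors ∅): φ is false.
  e (successors {b, c, d}): φ is true.
Detail at d (counterexample):
  At d: no accessible worlds, so \Diamond (\neg p \to p) is false.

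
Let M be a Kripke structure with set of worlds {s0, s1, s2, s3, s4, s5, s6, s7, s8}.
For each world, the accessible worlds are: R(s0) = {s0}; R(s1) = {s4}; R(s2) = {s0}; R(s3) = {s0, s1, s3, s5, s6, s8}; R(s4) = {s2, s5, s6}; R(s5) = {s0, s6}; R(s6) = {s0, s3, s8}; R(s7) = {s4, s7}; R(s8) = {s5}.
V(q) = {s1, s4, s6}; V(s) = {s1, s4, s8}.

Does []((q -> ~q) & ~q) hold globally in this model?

Let φ = []((q -> ~q) & ~q). Evaluate φ at each world:
  s0 (successors {s0}): φ is true.
  s1 (successors {s4}): φ is false.
  s2 (successors {s0}): φ is true.
  s3 (successors {s0, s1, s3, s5, s6, s8}): φ is false.
  s4 (successors {s2, s5, s6}): φ is false.
  s5 (successors {s0, s6}): φ is false.
  s6 (successors {s0, s3, s8}): φ is true.
  s7 (successors {s4, s7}): φ is false.
  s8 (successors {s5}): φ is true.
Detail at s1 (counterexample):
  At s1: []((q -> ~q) & ~q) requires (q -> ~q) & ~q at every successor {s4}.
    (q -> ~q) & ~q fails at s4, so []((q -> ~q) & ~q) is false at s1.

No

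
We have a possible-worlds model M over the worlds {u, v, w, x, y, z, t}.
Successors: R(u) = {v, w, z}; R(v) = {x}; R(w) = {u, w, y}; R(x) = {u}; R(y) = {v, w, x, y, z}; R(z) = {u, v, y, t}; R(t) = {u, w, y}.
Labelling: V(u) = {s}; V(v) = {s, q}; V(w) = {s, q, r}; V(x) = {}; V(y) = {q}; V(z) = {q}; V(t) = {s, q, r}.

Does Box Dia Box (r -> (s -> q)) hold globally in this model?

Let φ = Box Dia Box (r -> (s -> q)). Evaluate φ at each world:
  u (successors {v, w, z}): φ is true.
  v (successors {x}): φ is true.
  w (successors {u, w, y}): φ is true.
  x (successors {u}): φ is true.
  y (successors {v, w, x, y, z}): φ is true.
  z (successors {u, v, y, t}): φ is true.
  t (successors {u, w, y}): φ is true.
For instance, at v:
  At v: Box Dia Box (r -> (s -> q)) requires Dia Box (r -> (s -> q)) at every successor {x}.
      At x: Dia Box (r -> (s -> q)) requires Box (r -> (s -> q)) at some successor in {u}.
        Box (r -> (s -> q)) holds at u, so Dia Box (r -> (s -> q)) is true at x.
  So Box Dia Box (r -> (s -> q)) is true at v.

Yes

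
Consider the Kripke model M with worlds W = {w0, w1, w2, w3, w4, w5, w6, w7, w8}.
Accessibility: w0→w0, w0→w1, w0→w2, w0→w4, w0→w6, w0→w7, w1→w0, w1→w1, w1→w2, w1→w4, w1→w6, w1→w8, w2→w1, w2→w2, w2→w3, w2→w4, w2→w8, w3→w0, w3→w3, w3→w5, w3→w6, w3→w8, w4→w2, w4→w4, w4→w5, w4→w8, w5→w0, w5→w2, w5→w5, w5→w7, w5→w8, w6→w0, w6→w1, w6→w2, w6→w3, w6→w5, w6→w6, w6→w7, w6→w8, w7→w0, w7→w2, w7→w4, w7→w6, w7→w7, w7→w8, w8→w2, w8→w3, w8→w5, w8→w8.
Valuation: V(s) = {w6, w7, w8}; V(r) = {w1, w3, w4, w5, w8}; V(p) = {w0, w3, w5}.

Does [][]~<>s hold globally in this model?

No

Recall that []ψ holds at a world iff ψ holds at every accessible world, and <>ψ holds iff ψ holds at some accessible world.
Let φ = [][]~<>s. Evaluate φ at each world:
  w0 (successors {w0, w1, w2, w4, w6, w7}): φ is false.
  w1 (successors {w0, w1, w2, w4, w6, w8}): φ is false.
  w2 (successors {w1, w2, w3, w4, w8}): φ is false.
  w3 (successors {w0, w3, w5, w6, w8}): φ is false.
  w4 (successors {w2, w4, w5, w8}): φ is false.
  w5 (successors {w0, w2, w5, w7, w8}): φ is false.
  w6 (successors {w0, w1, w2, w3, w5, w6, w7, w8}): φ is false.
  w7 (successors {w0, w2, w4, w6, w7, w8}): φ is false.
  w8 (successors {w2, w3, w5, w8}): φ is false.
Detail at w0 (counterexample):
  At w0: [][]~<>s requires []~<>s at every successor {w0, w1, w2, w4, w6, w7}.
    []~<>s fails at w0, so [][]~<>s is false at w0.
      At w0: []~<>s requires ~<>s at every successor {w0, w1, w2, w4, w6, w7}.
        ~<>s fails at w0, so []~<>s is false at w0.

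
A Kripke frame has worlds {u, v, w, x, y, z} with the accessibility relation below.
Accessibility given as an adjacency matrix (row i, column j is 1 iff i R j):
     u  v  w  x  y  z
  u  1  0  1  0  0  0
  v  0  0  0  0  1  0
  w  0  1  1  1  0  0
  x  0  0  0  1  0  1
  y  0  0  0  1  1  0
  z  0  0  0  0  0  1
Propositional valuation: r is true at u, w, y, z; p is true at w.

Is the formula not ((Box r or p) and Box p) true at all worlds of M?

Recall that Box ψ holds at a world iff ψ holds at every accessible world, and Dia ψ holds iff ψ holds at some accessible world.
Let φ = not ((Box r or p) and Box p). Evaluate φ at each world:
  u (successors {u, w}): φ is true.
  v (successors {y}): φ is true.
  w (successors {v, w, x}): φ is true.
  x (successors {x, z}): φ is true.
  y (successors {x, y}): φ is true.
  z (successors {z}): φ is true.
For instance, at u:
  At u: (Box r or p) and Box p is false, so not ((Box r or p) and Box p) is true.
    At u: Box r or p is true, Box p is false, so (Box r or p) and Box p is false.
      At u: Box r is true, p is false, so Box r or p is true.
      At u: Box p requires p at every successor {u, w}.
        p fails at u, so Box p is false at u.

Yes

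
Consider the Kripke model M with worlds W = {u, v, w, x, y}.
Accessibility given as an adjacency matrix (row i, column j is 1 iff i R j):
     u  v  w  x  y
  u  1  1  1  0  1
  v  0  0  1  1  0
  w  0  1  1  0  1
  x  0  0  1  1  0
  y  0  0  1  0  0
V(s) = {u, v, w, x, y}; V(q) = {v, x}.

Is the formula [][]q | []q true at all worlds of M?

No

Let φ = [][]q | []q. Evaluate φ at each world:
  u (successors {u, v, w, y}): φ is false.
  v (successors {w, x}): φ is false.
  w (successors {v, w, y}): φ is false.
  x (successors {w, x}): φ is false.
  y (successors {w}): φ is false.
Detail at u (counterexample):
  At u: [][]q is false, []q is false, so [][]q | []q is false.
    At u: [][]q requires []q at every successor {u, v, w, y}.
      []q fails at u, so [][]q is false at u.
    At u: []q requires q at every successor {u, v, w, y}.
      q fails at u, so []q is false at u.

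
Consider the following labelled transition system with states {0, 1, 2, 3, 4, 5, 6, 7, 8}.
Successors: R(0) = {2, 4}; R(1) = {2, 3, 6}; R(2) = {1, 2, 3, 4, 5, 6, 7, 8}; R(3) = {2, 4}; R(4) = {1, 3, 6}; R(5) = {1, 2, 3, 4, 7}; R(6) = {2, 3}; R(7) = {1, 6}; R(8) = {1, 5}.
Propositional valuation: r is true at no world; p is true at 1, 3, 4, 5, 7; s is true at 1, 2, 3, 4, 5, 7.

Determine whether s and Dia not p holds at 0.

Recall that Dia ψ holds at a world iff ψ holds at some accessible world.
At 0: s is false, Dia not p is true, so s and Dia not p is false.
  At 0: Dia not p requires not p at some successor in {2, 4}.
    not p holds at 2, so Dia not p is true at 0.

No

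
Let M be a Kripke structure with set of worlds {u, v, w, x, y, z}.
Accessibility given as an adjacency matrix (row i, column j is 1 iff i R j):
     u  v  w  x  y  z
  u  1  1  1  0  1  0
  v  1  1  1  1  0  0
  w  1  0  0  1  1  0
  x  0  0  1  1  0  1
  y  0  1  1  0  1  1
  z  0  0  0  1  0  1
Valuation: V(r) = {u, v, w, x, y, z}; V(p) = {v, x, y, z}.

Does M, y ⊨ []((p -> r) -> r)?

Recall that []ψ holds at a world iff ψ holds at every accessible world, and <>ψ holds iff ψ holds at some accessible world.
At y: []((p -> r) -> r) requires (p -> r) -> r at every successor {v, w, y, z}.
  At v: (p -> r) -> r is true.
  At w: (p -> r) -> r is true.
  At y: (p -> r) -> r is true.
  At z: (p -> r) -> r is true.
So []((p -> r) -> r) is true at y.

Yes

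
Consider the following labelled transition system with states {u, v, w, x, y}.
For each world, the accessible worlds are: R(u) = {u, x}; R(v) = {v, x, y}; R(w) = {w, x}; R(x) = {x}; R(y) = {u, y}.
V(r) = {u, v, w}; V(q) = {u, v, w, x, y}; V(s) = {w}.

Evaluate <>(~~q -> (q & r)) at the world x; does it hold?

No

At x: <>(~~q -> (q & r)) requires ~~q -> (q & r) at some successor in {x}.
  At x: ~~q -> (q & r) is false.
So <>(~~q -> (q & r)) is false at x.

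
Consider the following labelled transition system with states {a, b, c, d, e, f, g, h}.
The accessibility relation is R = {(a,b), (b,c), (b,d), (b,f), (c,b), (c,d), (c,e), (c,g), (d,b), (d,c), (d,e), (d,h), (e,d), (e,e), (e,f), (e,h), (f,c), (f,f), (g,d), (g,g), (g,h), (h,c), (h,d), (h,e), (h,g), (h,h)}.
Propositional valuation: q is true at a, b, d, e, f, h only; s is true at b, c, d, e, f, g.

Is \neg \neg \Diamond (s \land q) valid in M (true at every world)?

Let φ = \neg \neg \Diamond (s \land q). Evaluate φ at each world:
  a (successors {b}): φ is true.
  b (successors {c, d, f}): φ is true.
  c (successors {b, d, e, g}): φ is true.
  d (successors {b, c, e, h}): φ is true.
  e (successors {d, e, f, h}): φ is true.
  f (successors {c, f}): φ is true.
  g (successors {d, g, h}): φ is true.
  h (successors {c, d, e, g, h}): φ is true.
For instance, at d:
  At d: \neg \Diamond (s \land q) is false, so \neg \neg \Diamond (s \land q) is true.
    At d: \Diamond (s \land q) is true, so \neg \Diamond (s \land q) is false.
      At d: \Diamond (s \land q) requires s \land q at some successor in {b, c, e, h}.
        s \land q holds at b, so \Diamond (s \land q) is true at d.

Yes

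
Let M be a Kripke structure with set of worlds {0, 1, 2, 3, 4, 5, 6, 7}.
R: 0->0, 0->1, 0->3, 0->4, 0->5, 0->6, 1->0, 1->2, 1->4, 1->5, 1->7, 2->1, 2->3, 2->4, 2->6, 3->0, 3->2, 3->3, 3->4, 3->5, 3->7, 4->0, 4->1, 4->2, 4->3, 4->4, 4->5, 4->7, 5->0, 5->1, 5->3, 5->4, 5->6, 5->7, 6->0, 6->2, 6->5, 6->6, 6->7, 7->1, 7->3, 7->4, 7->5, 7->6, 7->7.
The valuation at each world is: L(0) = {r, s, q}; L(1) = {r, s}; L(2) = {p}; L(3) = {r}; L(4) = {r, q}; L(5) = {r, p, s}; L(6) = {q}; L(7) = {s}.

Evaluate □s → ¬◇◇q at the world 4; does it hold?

Yes

Recall that □ψ holds at a world iff ψ holds at every accessible world, and ◇ψ holds iff ψ holds at some accessible world.
At 4: □s is false, ¬◇◇q is false, so □s → ¬◇◇q is true.
  At 4: □s requires s at every successor {0, 1, 2, 3, 4, 5, 7}.
    s fails at 2, so □s is false at 4.
  At 4: ◇◇q is true, so ¬◇◇q is false.
    At 4: ◇◇q requires ◇q at some successor in {0, 1, 2, 3, 4, 5, 7}.
      ◇q holds at 0, so ◇◇q is true at 4.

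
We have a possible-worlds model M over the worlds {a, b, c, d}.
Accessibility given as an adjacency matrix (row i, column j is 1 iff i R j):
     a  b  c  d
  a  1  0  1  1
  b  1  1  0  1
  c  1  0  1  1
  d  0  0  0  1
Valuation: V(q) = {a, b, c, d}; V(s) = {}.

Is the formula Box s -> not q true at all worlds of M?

Yes

Recall that Box ψ holds at a world iff ψ holds at every accessible world, and Dia ψ holds iff ψ holds at some accessible world.
Let φ = Box s -> not q. Evaluate φ at each world:
  a (successors {a, c, d}): φ is true.
  b (successors {a, b, d}): φ is true.
  c (successors {a, c, d}): φ is true.
  d (successors {d}): φ is true.
For instance, at b:
  At b: Box s is false, not q is false, so Box s -> not q is true.
    At b: Box s requires s at every successor {a, b, d}.
      s fails at a, so Box s is false at b.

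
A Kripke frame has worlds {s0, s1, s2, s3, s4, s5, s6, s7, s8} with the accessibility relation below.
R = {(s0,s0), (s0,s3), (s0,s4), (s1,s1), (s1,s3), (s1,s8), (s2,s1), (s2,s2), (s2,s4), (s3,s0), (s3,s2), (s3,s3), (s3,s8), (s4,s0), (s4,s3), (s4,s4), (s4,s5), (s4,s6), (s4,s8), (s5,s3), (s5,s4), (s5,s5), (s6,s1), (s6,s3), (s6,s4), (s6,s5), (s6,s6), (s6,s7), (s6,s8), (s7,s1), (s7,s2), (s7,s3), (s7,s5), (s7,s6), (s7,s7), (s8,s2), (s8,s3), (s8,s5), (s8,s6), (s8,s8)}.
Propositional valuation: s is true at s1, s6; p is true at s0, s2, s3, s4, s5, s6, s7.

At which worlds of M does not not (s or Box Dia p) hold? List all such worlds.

Let φ = not not (s or Box Dia p). Evaluate φ at each world:
  s0 (successors {s0, s3, s4}): φ is true.
  s1 (successors {s1, s3, s8}): φ is true.
  s2 (successors {s1, s2, s4}): φ is true.
  s3 (successors {s0, s2, s3, s8}): φ is true.
  s4 (successors {s0, s3, s4, s5, s6, s8}): φ is true.
  s5 (successors {s3, s4, s5}): φ is true.
  s6 (successors {s1, s3, s4, s5, s6, s7, s8}): φ is true.
  s7 (successors {s1, s2, s3, s5, s6, s7}): φ is true.
  s8 (successors {s2, s3, s5, s6, s8}): φ is true.
For instance, at s1:
  At s1: not (s or Box Dia p) is false, so not not (s or Box Dia p) is true.
    At s1: s or Box Dia p is true, so not (s or Box Dia p) is false.
      At s1: s is true, Box Dia p is true, so s or Box Dia p is true.
Satisfying worlds: {s0, s1, s2, s3, s4, s5, s6, s7, s8}

s0, s1, s2, s3, s4, s5, s6, s7, s8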